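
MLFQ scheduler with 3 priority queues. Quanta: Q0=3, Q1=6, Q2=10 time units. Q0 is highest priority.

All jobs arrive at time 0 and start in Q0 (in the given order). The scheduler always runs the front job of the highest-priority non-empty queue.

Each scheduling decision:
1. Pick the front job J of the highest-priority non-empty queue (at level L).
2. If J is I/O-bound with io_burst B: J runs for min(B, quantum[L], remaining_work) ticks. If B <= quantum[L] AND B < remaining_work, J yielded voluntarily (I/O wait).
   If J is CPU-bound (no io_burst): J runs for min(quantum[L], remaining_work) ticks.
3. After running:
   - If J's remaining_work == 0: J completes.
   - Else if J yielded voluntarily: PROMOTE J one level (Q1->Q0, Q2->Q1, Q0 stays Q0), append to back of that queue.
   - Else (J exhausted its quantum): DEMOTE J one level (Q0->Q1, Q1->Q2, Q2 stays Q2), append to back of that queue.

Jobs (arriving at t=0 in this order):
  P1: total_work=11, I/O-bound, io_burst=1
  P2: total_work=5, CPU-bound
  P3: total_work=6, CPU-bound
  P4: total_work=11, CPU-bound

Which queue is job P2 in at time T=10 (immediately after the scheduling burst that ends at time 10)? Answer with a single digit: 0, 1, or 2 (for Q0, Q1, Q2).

t=0-1: P1@Q0 runs 1, rem=10, I/O yield, promote→Q0. Q0=[P2,P3,P4,P1] Q1=[] Q2=[]
t=1-4: P2@Q0 runs 3, rem=2, quantum used, demote→Q1. Q0=[P3,P4,P1] Q1=[P2] Q2=[]
t=4-7: P3@Q0 runs 3, rem=3, quantum used, demote→Q1. Q0=[P4,P1] Q1=[P2,P3] Q2=[]
t=7-10: P4@Q0 runs 3, rem=8, quantum used, demote→Q1. Q0=[P1] Q1=[P2,P3,P4] Q2=[]
t=10-11: P1@Q0 runs 1, rem=9, I/O yield, promote→Q0. Q0=[P1] Q1=[P2,P3,P4] Q2=[]
t=11-12: P1@Q0 runs 1, rem=8, I/O yield, promote→Q0. Q0=[P1] Q1=[P2,P3,P4] Q2=[]
t=12-13: P1@Q0 runs 1, rem=7, I/O yield, promote→Q0. Q0=[P1] Q1=[P2,P3,P4] Q2=[]
t=13-14: P1@Q0 runs 1, rem=6, I/O yield, promote→Q0. Q0=[P1] Q1=[P2,P3,P4] Q2=[]
t=14-15: P1@Q0 runs 1, rem=5, I/O yield, promote→Q0. Q0=[P1] Q1=[P2,P3,P4] Q2=[]
t=15-16: P1@Q0 runs 1, rem=4, I/O yield, promote→Q0. Q0=[P1] Q1=[P2,P3,P4] Q2=[]
t=16-17: P1@Q0 runs 1, rem=3, I/O yield, promote→Q0. Q0=[P1] Q1=[P2,P3,P4] Q2=[]
t=17-18: P1@Q0 runs 1, rem=2, I/O yield, promote→Q0. Q0=[P1] Q1=[P2,P3,P4] Q2=[]
t=18-19: P1@Q0 runs 1, rem=1, I/O yield, promote→Q0. Q0=[P1] Q1=[P2,P3,P4] Q2=[]
t=19-20: P1@Q0 runs 1, rem=0, completes. Q0=[] Q1=[P2,P3,P4] Q2=[]
t=20-22: P2@Q1 runs 2, rem=0, completes. Q0=[] Q1=[P3,P4] Q2=[]
t=22-25: P3@Q1 runs 3, rem=0, completes. Q0=[] Q1=[P4] Q2=[]
t=25-31: P4@Q1 runs 6, rem=2, quantum used, demote→Q2. Q0=[] Q1=[] Q2=[P4]
t=31-33: P4@Q2 runs 2, rem=0, completes. Q0=[] Q1=[] Q2=[]

Answer: 1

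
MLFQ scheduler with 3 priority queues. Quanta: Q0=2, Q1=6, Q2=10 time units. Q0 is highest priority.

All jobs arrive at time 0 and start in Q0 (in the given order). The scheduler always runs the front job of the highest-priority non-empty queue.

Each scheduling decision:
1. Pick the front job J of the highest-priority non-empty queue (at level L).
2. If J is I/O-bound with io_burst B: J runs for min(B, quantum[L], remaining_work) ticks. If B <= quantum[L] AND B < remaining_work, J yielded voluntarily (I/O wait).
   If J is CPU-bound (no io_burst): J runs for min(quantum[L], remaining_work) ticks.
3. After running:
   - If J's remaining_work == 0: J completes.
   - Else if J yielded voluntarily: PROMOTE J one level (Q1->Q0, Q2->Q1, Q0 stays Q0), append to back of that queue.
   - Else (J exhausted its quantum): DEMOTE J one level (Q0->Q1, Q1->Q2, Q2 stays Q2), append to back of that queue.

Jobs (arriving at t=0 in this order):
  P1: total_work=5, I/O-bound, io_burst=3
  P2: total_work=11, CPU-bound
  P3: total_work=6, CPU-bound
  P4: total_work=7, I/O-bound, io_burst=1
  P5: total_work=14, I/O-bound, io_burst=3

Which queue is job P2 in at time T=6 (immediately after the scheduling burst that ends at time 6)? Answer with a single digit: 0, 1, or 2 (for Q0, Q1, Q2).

t=0-2: P1@Q0 runs 2, rem=3, quantum used, demote→Q1. Q0=[P2,P3,P4,P5] Q1=[P1] Q2=[]
t=2-4: P2@Q0 runs 2, rem=9, quantum used, demote→Q1. Q0=[P3,P4,P5] Q1=[P1,P2] Q2=[]
t=4-6: P3@Q0 runs 2, rem=4, quantum used, demote→Q1. Q0=[P4,P5] Q1=[P1,P2,P3] Q2=[]
t=6-7: P4@Q0 runs 1, rem=6, I/O yield, promote→Q0. Q0=[P5,P4] Q1=[P1,P2,P3] Q2=[]
t=7-9: P5@Q0 runs 2, rem=12, quantum used, demote→Q1. Q0=[P4] Q1=[P1,P2,P3,P5] Q2=[]
t=9-10: P4@Q0 runs 1, rem=5, I/O yield, promote→Q0. Q0=[P4] Q1=[P1,P2,P3,P5] Q2=[]
t=10-11: P4@Q0 runs 1, rem=4, I/O yield, promote→Q0. Q0=[P4] Q1=[P1,P2,P3,P5] Q2=[]
t=11-12: P4@Q0 runs 1, rem=3, I/O yield, promote→Q0. Q0=[P4] Q1=[P1,P2,P3,P5] Q2=[]
t=12-13: P4@Q0 runs 1, rem=2, I/O yield, promote→Q0. Q0=[P4] Q1=[P1,P2,P3,P5] Q2=[]
t=13-14: P4@Q0 runs 1, rem=1, I/O yield, promote→Q0. Q0=[P4] Q1=[P1,P2,P3,P5] Q2=[]
t=14-15: P4@Q0 runs 1, rem=0, completes. Q0=[] Q1=[P1,P2,P3,P5] Q2=[]
t=15-18: P1@Q1 runs 3, rem=0, completes. Q0=[] Q1=[P2,P3,P5] Q2=[]
t=18-24: P2@Q1 runs 6, rem=3, quantum used, demote→Q2. Q0=[] Q1=[P3,P5] Q2=[P2]
t=24-28: P3@Q1 runs 4, rem=0, completes. Q0=[] Q1=[P5] Q2=[P2]
t=28-31: P5@Q1 runs 3, rem=9, I/O yield, promote→Q0. Q0=[P5] Q1=[] Q2=[P2]
t=31-33: P5@Q0 runs 2, rem=7, quantum used, demote→Q1. Q0=[] Q1=[P5] Q2=[P2]
t=33-36: P5@Q1 runs 3, rem=4, I/O yield, promote→Q0. Q0=[P5] Q1=[] Q2=[P2]
t=36-38: P5@Q0 runs 2, rem=2, quantum used, demote→Q1. Q0=[] Q1=[P5] Q2=[P2]
t=38-40: P5@Q1 runs 2, rem=0, completes. Q0=[] Q1=[] Q2=[P2]
t=40-43: P2@Q2 runs 3, rem=0, completes. Q0=[] Q1=[] Q2=[]

Answer: 1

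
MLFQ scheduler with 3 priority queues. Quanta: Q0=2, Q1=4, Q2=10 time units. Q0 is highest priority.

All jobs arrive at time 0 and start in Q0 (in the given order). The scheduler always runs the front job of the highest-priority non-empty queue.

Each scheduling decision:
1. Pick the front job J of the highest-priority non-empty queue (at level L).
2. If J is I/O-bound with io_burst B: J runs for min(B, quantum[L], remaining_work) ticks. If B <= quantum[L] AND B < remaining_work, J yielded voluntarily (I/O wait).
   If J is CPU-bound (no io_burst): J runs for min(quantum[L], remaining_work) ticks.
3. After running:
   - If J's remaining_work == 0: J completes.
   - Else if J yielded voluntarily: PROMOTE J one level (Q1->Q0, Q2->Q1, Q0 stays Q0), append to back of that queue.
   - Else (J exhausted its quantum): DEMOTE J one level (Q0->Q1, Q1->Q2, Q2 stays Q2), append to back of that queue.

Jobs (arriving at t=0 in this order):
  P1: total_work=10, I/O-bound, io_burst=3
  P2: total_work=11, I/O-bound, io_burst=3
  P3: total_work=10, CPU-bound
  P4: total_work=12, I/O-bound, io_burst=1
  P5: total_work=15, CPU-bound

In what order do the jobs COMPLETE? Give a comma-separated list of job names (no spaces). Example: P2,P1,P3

Answer: P4,P1,P2,P3,P5

Derivation:
t=0-2: P1@Q0 runs 2, rem=8, quantum used, demote→Q1. Q0=[P2,P3,P4,P5] Q1=[P1] Q2=[]
t=2-4: P2@Q0 runs 2, rem=9, quantum used, demote→Q1. Q0=[P3,P4,P5] Q1=[P1,P2] Q2=[]
t=4-6: P3@Q0 runs 2, rem=8, quantum used, demote→Q1. Q0=[P4,P5] Q1=[P1,P2,P3] Q2=[]
t=6-7: P4@Q0 runs 1, rem=11, I/O yield, promote→Q0. Q0=[P5,P4] Q1=[P1,P2,P3] Q2=[]
t=7-9: P5@Q0 runs 2, rem=13, quantum used, demote→Q1. Q0=[P4] Q1=[P1,P2,P3,P5] Q2=[]
t=9-10: P4@Q0 runs 1, rem=10, I/O yield, promote→Q0. Q0=[P4] Q1=[P1,P2,P3,P5] Q2=[]
t=10-11: P4@Q0 runs 1, rem=9, I/O yield, promote→Q0. Q0=[P4] Q1=[P1,P2,P3,P5] Q2=[]
t=11-12: P4@Q0 runs 1, rem=8, I/O yield, promote→Q0. Q0=[P4] Q1=[P1,P2,P3,P5] Q2=[]
t=12-13: P4@Q0 runs 1, rem=7, I/O yield, promote→Q0. Q0=[P4] Q1=[P1,P2,P3,P5] Q2=[]
t=13-14: P4@Q0 runs 1, rem=6, I/O yield, promote→Q0. Q0=[P4] Q1=[P1,P2,P3,P5] Q2=[]
t=14-15: P4@Q0 runs 1, rem=5, I/O yield, promote→Q0. Q0=[P4] Q1=[P1,P2,P3,P5] Q2=[]
t=15-16: P4@Q0 runs 1, rem=4, I/O yield, promote→Q0. Q0=[P4] Q1=[P1,P2,P3,P5] Q2=[]
t=16-17: P4@Q0 runs 1, rem=3, I/O yield, promote→Q0. Q0=[P4] Q1=[P1,P2,P3,P5] Q2=[]
t=17-18: P4@Q0 runs 1, rem=2, I/O yield, promote→Q0. Q0=[P4] Q1=[P1,P2,P3,P5] Q2=[]
t=18-19: P4@Q0 runs 1, rem=1, I/O yield, promote→Q0. Q0=[P4] Q1=[P1,P2,P3,P5] Q2=[]
t=19-20: P4@Q0 runs 1, rem=0, completes. Q0=[] Q1=[P1,P2,P3,P5] Q2=[]
t=20-23: P1@Q1 runs 3, rem=5, I/O yield, promote→Q0. Q0=[P1] Q1=[P2,P3,P5] Q2=[]
t=23-25: P1@Q0 runs 2, rem=3, quantum used, demote→Q1. Q0=[] Q1=[P2,P3,P5,P1] Q2=[]
t=25-28: P2@Q1 runs 3, rem=6, I/O yield, promote→Q0. Q0=[P2] Q1=[P3,P5,P1] Q2=[]
t=28-30: P2@Q0 runs 2, rem=4, quantum used, demote→Q1. Q0=[] Q1=[P3,P5,P1,P2] Q2=[]
t=30-34: P3@Q1 runs 4, rem=4, quantum used, demote→Q2. Q0=[] Q1=[P5,P1,P2] Q2=[P3]
t=34-38: P5@Q1 runs 4, rem=9, quantum used, demote→Q2. Q0=[] Q1=[P1,P2] Q2=[P3,P5]
t=38-41: P1@Q1 runs 3, rem=0, completes. Q0=[] Q1=[P2] Q2=[P3,P5]
t=41-44: P2@Q1 runs 3, rem=1, I/O yield, promote→Q0. Q0=[P2] Q1=[] Q2=[P3,P5]
t=44-45: P2@Q0 runs 1, rem=0, completes. Q0=[] Q1=[] Q2=[P3,P5]
t=45-49: P3@Q2 runs 4, rem=0, completes. Q0=[] Q1=[] Q2=[P5]
t=49-58: P5@Q2 runs 9, rem=0, completes. Q0=[] Q1=[] Q2=[]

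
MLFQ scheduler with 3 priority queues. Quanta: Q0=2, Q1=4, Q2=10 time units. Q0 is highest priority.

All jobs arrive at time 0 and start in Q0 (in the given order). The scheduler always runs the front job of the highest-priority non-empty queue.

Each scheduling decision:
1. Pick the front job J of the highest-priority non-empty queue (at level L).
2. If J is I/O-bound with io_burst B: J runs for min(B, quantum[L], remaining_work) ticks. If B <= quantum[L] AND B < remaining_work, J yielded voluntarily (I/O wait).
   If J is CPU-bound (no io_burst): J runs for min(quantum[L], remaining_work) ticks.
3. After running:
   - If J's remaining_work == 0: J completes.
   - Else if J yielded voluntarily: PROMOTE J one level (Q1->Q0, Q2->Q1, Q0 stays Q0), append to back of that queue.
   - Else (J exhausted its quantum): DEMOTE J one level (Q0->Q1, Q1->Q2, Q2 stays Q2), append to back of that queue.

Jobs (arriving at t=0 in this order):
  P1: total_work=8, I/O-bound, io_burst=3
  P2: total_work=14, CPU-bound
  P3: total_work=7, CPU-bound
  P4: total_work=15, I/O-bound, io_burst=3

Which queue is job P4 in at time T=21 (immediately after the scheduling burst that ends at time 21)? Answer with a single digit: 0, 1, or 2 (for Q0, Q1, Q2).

t=0-2: P1@Q0 runs 2, rem=6, quantum used, demote→Q1. Q0=[P2,P3,P4] Q1=[P1] Q2=[]
t=2-4: P2@Q0 runs 2, rem=12, quantum used, demote→Q1. Q0=[P3,P4] Q1=[P1,P2] Q2=[]
t=4-6: P3@Q0 runs 2, rem=5, quantum used, demote→Q1. Q0=[P4] Q1=[P1,P2,P3] Q2=[]
t=6-8: P4@Q0 runs 2, rem=13, quantum used, demote→Q1. Q0=[] Q1=[P1,P2,P3,P4] Q2=[]
t=8-11: P1@Q1 runs 3, rem=3, I/O yield, promote→Q0. Q0=[P1] Q1=[P2,P3,P4] Q2=[]
t=11-13: P1@Q0 runs 2, rem=1, quantum used, demote→Q1. Q0=[] Q1=[P2,P3,P4,P1] Q2=[]
t=13-17: P2@Q1 runs 4, rem=8, quantum used, demote→Q2. Q0=[] Q1=[P3,P4,P1] Q2=[P2]
t=17-21: P3@Q1 runs 4, rem=1, quantum used, demote→Q2. Q0=[] Q1=[P4,P1] Q2=[P2,P3]
t=21-24: P4@Q1 runs 3, rem=10, I/O yield, promote→Q0. Q0=[P4] Q1=[P1] Q2=[P2,P3]
t=24-26: P4@Q0 runs 2, rem=8, quantum used, demote→Q1. Q0=[] Q1=[P1,P4] Q2=[P2,P3]
t=26-27: P1@Q1 runs 1, rem=0, completes. Q0=[] Q1=[P4] Q2=[P2,P3]
t=27-30: P4@Q1 runs 3, rem=5, I/O yield, promote→Q0. Q0=[P4] Q1=[] Q2=[P2,P3]
t=30-32: P4@Q0 runs 2, rem=3, quantum used, demote→Q1. Q0=[] Q1=[P4] Q2=[P2,P3]
t=32-35: P4@Q1 runs 3, rem=0, completes. Q0=[] Q1=[] Q2=[P2,P3]
t=35-43: P2@Q2 runs 8, rem=0, completes. Q0=[] Q1=[] Q2=[P3]
t=43-44: P3@Q2 runs 1, rem=0, completes. Q0=[] Q1=[] Q2=[]

Answer: 1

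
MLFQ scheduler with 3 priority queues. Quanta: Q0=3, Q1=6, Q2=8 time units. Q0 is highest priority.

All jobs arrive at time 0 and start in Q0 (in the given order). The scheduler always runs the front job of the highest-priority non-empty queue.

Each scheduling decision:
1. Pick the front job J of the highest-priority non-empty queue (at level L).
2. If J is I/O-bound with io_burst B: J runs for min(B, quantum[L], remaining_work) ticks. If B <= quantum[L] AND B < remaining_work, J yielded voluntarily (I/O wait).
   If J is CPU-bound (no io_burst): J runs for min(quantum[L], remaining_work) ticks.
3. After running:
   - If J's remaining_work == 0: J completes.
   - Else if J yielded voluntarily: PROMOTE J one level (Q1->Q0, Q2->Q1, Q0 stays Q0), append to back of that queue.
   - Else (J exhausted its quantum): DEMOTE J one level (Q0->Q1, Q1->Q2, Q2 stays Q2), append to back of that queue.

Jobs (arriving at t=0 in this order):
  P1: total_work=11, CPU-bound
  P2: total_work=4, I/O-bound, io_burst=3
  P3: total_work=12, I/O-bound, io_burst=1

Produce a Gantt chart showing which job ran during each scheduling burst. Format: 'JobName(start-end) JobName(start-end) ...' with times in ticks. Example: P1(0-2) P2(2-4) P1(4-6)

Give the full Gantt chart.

t=0-3: P1@Q0 runs 3, rem=8, quantum used, demote→Q1. Q0=[P2,P3] Q1=[P1] Q2=[]
t=3-6: P2@Q0 runs 3, rem=1, I/O yield, promote→Q0. Q0=[P3,P2] Q1=[P1] Q2=[]
t=6-7: P3@Q0 runs 1, rem=11, I/O yield, promote→Q0. Q0=[P2,P3] Q1=[P1] Q2=[]
t=7-8: P2@Q0 runs 1, rem=0, completes. Q0=[P3] Q1=[P1] Q2=[]
t=8-9: P3@Q0 runs 1, rem=10, I/O yield, promote→Q0. Q0=[P3] Q1=[P1] Q2=[]
t=9-10: P3@Q0 runs 1, rem=9, I/O yield, promote→Q0. Q0=[P3] Q1=[P1] Q2=[]
t=10-11: P3@Q0 runs 1, rem=8, I/O yield, promote→Q0. Q0=[P3] Q1=[P1] Q2=[]
t=11-12: P3@Q0 runs 1, rem=7, I/O yield, promote→Q0. Q0=[P3] Q1=[P1] Q2=[]
t=12-13: P3@Q0 runs 1, rem=6, I/O yield, promote→Q0. Q0=[P3] Q1=[P1] Q2=[]
t=13-14: P3@Q0 runs 1, rem=5, I/O yield, promote→Q0. Q0=[P3] Q1=[P1] Q2=[]
t=14-15: P3@Q0 runs 1, rem=4, I/O yield, promote→Q0. Q0=[P3] Q1=[P1] Q2=[]
t=15-16: P3@Q0 runs 1, rem=3, I/O yield, promote→Q0. Q0=[P3] Q1=[P1] Q2=[]
t=16-17: P3@Q0 runs 1, rem=2, I/O yield, promote→Q0. Q0=[P3] Q1=[P1] Q2=[]
t=17-18: P3@Q0 runs 1, rem=1, I/O yield, promote→Q0. Q0=[P3] Q1=[P1] Q2=[]
t=18-19: P3@Q0 runs 1, rem=0, completes. Q0=[] Q1=[P1] Q2=[]
t=19-25: P1@Q1 runs 6, rem=2, quantum used, demote→Q2. Q0=[] Q1=[] Q2=[P1]
t=25-27: P1@Q2 runs 2, rem=0, completes. Q0=[] Q1=[] Q2=[]

Answer: P1(0-3) P2(3-6) P3(6-7) P2(7-8) P3(8-9) P3(9-10) P3(10-11) P3(11-12) P3(12-13) P3(13-14) P3(14-15) P3(15-16) P3(16-17) P3(17-18) P3(18-19) P1(19-25) P1(25-27)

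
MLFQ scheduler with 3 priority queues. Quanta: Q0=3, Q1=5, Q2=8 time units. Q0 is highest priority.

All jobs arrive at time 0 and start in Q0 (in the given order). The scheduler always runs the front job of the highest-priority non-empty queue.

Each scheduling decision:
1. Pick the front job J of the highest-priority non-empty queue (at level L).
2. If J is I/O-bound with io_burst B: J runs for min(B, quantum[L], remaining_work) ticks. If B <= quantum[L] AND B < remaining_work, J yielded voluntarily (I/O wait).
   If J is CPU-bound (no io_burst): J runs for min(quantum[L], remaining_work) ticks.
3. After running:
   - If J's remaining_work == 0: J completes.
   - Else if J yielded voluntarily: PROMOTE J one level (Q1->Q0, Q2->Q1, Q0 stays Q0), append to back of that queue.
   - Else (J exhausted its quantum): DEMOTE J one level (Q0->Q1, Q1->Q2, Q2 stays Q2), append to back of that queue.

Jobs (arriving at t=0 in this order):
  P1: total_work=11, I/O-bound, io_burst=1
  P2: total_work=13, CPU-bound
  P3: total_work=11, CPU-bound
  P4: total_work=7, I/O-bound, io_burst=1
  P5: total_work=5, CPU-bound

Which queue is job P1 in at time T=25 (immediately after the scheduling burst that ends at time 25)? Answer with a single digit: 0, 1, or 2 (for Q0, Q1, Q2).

Answer: 0

Derivation:
t=0-1: P1@Q0 runs 1, rem=10, I/O yield, promote→Q0. Q0=[P2,P3,P4,P5,P1] Q1=[] Q2=[]
t=1-4: P2@Q0 runs 3, rem=10, quantum used, demote→Q1. Q0=[P3,P4,P5,P1] Q1=[P2] Q2=[]
t=4-7: P3@Q0 runs 3, rem=8, quantum used, demote→Q1. Q0=[P4,P5,P1] Q1=[P2,P3] Q2=[]
t=7-8: P4@Q0 runs 1, rem=6, I/O yield, promote→Q0. Q0=[P5,P1,P4] Q1=[P2,P3] Q2=[]
t=8-11: P5@Q0 runs 3, rem=2, quantum used, demote→Q1. Q0=[P1,P4] Q1=[P2,P3,P5] Q2=[]
t=11-12: P1@Q0 runs 1, rem=9, I/O yield, promote→Q0. Q0=[P4,P1] Q1=[P2,P3,P5] Q2=[]
t=12-13: P4@Q0 runs 1, rem=5, I/O yield, promote→Q0. Q0=[P1,P4] Q1=[P2,P3,P5] Q2=[]
t=13-14: P1@Q0 runs 1, rem=8, I/O yield, promote→Q0. Q0=[P4,P1] Q1=[P2,P3,P5] Q2=[]
t=14-15: P4@Q0 runs 1, rem=4, I/O yield, promote→Q0. Q0=[P1,P4] Q1=[P2,P3,P5] Q2=[]
t=15-16: P1@Q0 runs 1, rem=7, I/O yield, promote→Q0. Q0=[P4,P1] Q1=[P2,P3,P5] Q2=[]
t=16-17: P4@Q0 runs 1, rem=3, I/O yield, promote→Q0. Q0=[P1,P4] Q1=[P2,P3,P5] Q2=[]
t=17-18: P1@Q0 runs 1, rem=6, I/O yield, promote→Q0. Q0=[P4,P1] Q1=[P2,P3,P5] Q2=[]
t=18-19: P4@Q0 runs 1, rem=2, I/O yield, promote→Q0. Q0=[P1,P4] Q1=[P2,P3,P5] Q2=[]
t=19-20: P1@Q0 runs 1, rem=5, I/O yield, promote→Q0. Q0=[P4,P1] Q1=[P2,P3,P5] Q2=[]
t=20-21: P4@Q0 runs 1, rem=1, I/O yield, promote→Q0. Q0=[P1,P4] Q1=[P2,P3,P5] Q2=[]
t=21-22: P1@Q0 runs 1, rem=4, I/O yield, promote→Q0. Q0=[P4,P1] Q1=[P2,P3,P5] Q2=[]
t=22-23: P4@Q0 runs 1, rem=0, completes. Q0=[P1] Q1=[P2,P3,P5] Q2=[]
t=23-24: P1@Q0 runs 1, rem=3, I/O yield, promote→Q0. Q0=[P1] Q1=[P2,P3,P5] Q2=[]
t=24-25: P1@Q0 runs 1, rem=2, I/O yield, promote→Q0. Q0=[P1] Q1=[P2,P3,P5] Q2=[]
t=25-26: P1@Q0 runs 1, rem=1, I/O yield, promote→Q0. Q0=[P1] Q1=[P2,P3,P5] Q2=[]
t=26-27: P1@Q0 runs 1, rem=0, completes. Q0=[] Q1=[P2,P3,P5] Q2=[]
t=27-32: P2@Q1 runs 5, rem=5, quantum used, demote→Q2. Q0=[] Q1=[P3,P5] Q2=[P2]
t=32-37: P3@Q1 runs 5, rem=3, quantum used, demote→Q2. Q0=[] Q1=[P5] Q2=[P2,P3]
t=37-39: P5@Q1 runs 2, rem=0, completes. Q0=[] Q1=[] Q2=[P2,P3]
t=39-44: P2@Q2 runs 5, rem=0, completes. Q0=[] Q1=[] Q2=[P3]
t=44-47: P3@Q2 runs 3, rem=0, completes. Q0=[] Q1=[] Q2=[]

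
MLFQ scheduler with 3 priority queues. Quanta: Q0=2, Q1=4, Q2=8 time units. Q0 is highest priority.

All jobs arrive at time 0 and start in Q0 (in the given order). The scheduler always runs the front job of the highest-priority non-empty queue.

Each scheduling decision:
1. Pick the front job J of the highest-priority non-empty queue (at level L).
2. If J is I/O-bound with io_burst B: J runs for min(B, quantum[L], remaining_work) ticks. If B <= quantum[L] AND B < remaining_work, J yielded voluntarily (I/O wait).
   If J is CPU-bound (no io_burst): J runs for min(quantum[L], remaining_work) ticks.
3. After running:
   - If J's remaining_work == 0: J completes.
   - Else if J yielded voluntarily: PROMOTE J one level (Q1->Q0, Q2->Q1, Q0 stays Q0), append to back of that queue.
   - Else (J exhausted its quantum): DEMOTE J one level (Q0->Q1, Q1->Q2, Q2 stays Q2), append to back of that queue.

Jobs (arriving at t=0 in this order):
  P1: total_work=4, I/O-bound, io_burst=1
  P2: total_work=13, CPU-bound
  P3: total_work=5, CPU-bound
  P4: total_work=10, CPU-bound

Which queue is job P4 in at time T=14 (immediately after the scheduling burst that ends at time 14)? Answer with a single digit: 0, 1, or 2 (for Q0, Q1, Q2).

t=0-1: P1@Q0 runs 1, rem=3, I/O yield, promote→Q0. Q0=[P2,P3,P4,P1] Q1=[] Q2=[]
t=1-3: P2@Q0 runs 2, rem=11, quantum used, demote→Q1. Q0=[P3,P4,P1] Q1=[P2] Q2=[]
t=3-5: P3@Q0 runs 2, rem=3, quantum used, demote→Q1. Q0=[P4,P1] Q1=[P2,P3] Q2=[]
t=5-7: P4@Q0 runs 2, rem=8, quantum used, demote→Q1. Q0=[P1] Q1=[P2,P3,P4] Q2=[]
t=7-8: P1@Q0 runs 1, rem=2, I/O yield, promote→Q0. Q0=[P1] Q1=[P2,P3,P4] Q2=[]
t=8-9: P1@Q0 runs 1, rem=1, I/O yield, promote→Q0. Q0=[P1] Q1=[P2,P3,P4] Q2=[]
t=9-10: P1@Q0 runs 1, rem=0, completes. Q0=[] Q1=[P2,P3,P4] Q2=[]
t=10-14: P2@Q1 runs 4, rem=7, quantum used, demote→Q2. Q0=[] Q1=[P3,P4] Q2=[P2]
t=14-17: P3@Q1 runs 3, rem=0, completes. Q0=[] Q1=[P4] Q2=[P2]
t=17-21: P4@Q1 runs 4, rem=4, quantum used, demote→Q2. Q0=[] Q1=[] Q2=[P2,P4]
t=21-28: P2@Q2 runs 7, rem=0, completes. Q0=[] Q1=[] Q2=[P4]
t=28-32: P4@Q2 runs 4, rem=0, completes. Q0=[] Q1=[] Q2=[]

Answer: 1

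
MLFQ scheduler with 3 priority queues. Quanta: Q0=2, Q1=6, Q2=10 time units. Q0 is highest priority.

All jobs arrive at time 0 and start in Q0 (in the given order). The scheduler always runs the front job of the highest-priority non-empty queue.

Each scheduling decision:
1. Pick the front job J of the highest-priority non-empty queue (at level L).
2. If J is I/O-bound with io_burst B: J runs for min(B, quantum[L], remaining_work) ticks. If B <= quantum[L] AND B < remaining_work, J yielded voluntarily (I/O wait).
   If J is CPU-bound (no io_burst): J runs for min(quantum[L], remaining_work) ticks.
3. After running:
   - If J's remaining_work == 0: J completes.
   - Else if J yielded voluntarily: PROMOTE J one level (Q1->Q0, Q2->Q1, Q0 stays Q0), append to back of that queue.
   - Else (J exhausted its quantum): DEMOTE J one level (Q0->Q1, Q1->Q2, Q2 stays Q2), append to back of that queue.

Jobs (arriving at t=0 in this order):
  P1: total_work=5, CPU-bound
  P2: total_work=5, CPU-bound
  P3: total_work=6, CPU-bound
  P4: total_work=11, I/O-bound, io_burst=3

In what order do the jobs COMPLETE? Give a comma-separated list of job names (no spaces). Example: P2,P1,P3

t=0-2: P1@Q0 runs 2, rem=3, quantum used, demote→Q1. Q0=[P2,P3,P4] Q1=[P1] Q2=[]
t=2-4: P2@Q0 runs 2, rem=3, quantum used, demote→Q1. Q0=[P3,P4] Q1=[P1,P2] Q2=[]
t=4-6: P3@Q0 runs 2, rem=4, quantum used, demote→Q1. Q0=[P4] Q1=[P1,P2,P3] Q2=[]
t=6-8: P4@Q0 runs 2, rem=9, quantum used, demote→Q1. Q0=[] Q1=[P1,P2,P3,P4] Q2=[]
t=8-11: P1@Q1 runs 3, rem=0, completes. Q0=[] Q1=[P2,P3,P4] Q2=[]
t=11-14: P2@Q1 runs 3, rem=0, completes. Q0=[] Q1=[P3,P4] Q2=[]
t=14-18: P3@Q1 runs 4, rem=0, completes. Q0=[] Q1=[P4] Q2=[]
t=18-21: P4@Q1 runs 3, rem=6, I/O yield, promote→Q0. Q0=[P4] Q1=[] Q2=[]
t=21-23: P4@Q0 runs 2, rem=4, quantum used, demote→Q1. Q0=[] Q1=[P4] Q2=[]
t=23-26: P4@Q1 runs 3, rem=1, I/O yield, promote→Q0. Q0=[P4] Q1=[] Q2=[]
t=26-27: P4@Q0 runs 1, rem=0, completes. Q0=[] Q1=[] Q2=[]

Answer: P1,P2,P3,P4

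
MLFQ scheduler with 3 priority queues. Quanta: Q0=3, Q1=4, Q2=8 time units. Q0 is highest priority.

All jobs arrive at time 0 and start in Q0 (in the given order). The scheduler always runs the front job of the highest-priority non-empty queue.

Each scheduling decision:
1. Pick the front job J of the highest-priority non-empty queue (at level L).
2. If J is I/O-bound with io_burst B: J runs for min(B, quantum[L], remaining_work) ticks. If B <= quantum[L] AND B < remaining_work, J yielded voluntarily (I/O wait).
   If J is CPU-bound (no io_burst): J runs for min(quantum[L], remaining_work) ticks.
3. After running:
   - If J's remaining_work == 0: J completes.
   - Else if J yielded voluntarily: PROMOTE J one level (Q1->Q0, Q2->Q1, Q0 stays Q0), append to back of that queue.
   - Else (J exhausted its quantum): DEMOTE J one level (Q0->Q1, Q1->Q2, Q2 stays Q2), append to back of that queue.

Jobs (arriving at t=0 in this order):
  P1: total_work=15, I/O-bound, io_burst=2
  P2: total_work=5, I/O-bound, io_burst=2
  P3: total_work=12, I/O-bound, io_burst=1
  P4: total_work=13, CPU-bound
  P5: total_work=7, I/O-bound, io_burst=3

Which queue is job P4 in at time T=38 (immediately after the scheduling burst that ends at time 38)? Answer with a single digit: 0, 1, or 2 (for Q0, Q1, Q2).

Answer: 1

Derivation:
t=0-2: P1@Q0 runs 2, rem=13, I/O yield, promote→Q0. Q0=[P2,P3,P4,P5,P1] Q1=[] Q2=[]
t=2-4: P2@Q0 runs 2, rem=3, I/O yield, promote→Q0. Q0=[P3,P4,P5,P1,P2] Q1=[] Q2=[]
t=4-5: P3@Q0 runs 1, rem=11, I/O yield, promote→Q0. Q0=[P4,P5,P1,P2,P3] Q1=[] Q2=[]
t=5-8: P4@Q0 runs 3, rem=10, quantum used, demote→Q1. Q0=[P5,P1,P2,P3] Q1=[P4] Q2=[]
t=8-11: P5@Q0 runs 3, rem=4, I/O yield, promote→Q0. Q0=[P1,P2,P3,P5] Q1=[P4] Q2=[]
t=11-13: P1@Q0 runs 2, rem=11, I/O yield, promote→Q0. Q0=[P2,P3,P5,P1] Q1=[P4] Q2=[]
t=13-15: P2@Q0 runs 2, rem=1, I/O yield, promote→Q0. Q0=[P3,P5,P1,P2] Q1=[P4] Q2=[]
t=15-16: P3@Q0 runs 1, rem=10, I/O yield, promote→Q0. Q0=[P5,P1,P2,P3] Q1=[P4] Q2=[]
t=16-19: P5@Q0 runs 3, rem=1, I/O yield, promote→Q0. Q0=[P1,P2,P3,P5] Q1=[P4] Q2=[]
t=19-21: P1@Q0 runs 2, rem=9, I/O yield, promote→Q0. Q0=[P2,P3,P5,P1] Q1=[P4] Q2=[]
t=21-22: P2@Q0 runs 1, rem=0, completes. Q0=[P3,P5,P1] Q1=[P4] Q2=[]
t=22-23: P3@Q0 runs 1, rem=9, I/O yield, promote→Q0. Q0=[P5,P1,P3] Q1=[P4] Q2=[]
t=23-24: P5@Q0 runs 1, rem=0, completes. Q0=[P1,P3] Q1=[P4] Q2=[]
t=24-26: P1@Q0 runs 2, rem=7, I/O yield, promote→Q0. Q0=[P3,P1] Q1=[P4] Q2=[]
t=26-27: P3@Q0 runs 1, rem=8, I/O yield, promote→Q0. Q0=[P1,P3] Q1=[P4] Q2=[]
t=27-29: P1@Q0 runs 2, rem=5, I/O yield, promote→Q0. Q0=[P3,P1] Q1=[P4] Q2=[]
t=29-30: P3@Q0 runs 1, rem=7, I/O yield, promote→Q0. Q0=[P1,P3] Q1=[P4] Q2=[]
t=30-32: P1@Q0 runs 2, rem=3, I/O yield, promote→Q0. Q0=[P3,P1] Q1=[P4] Q2=[]
t=32-33: P3@Q0 runs 1, rem=6, I/O yield, promote→Q0. Q0=[P1,P3] Q1=[P4] Q2=[]
t=33-35: P1@Q0 runs 2, rem=1, I/O yield, promote→Q0. Q0=[P3,P1] Q1=[P4] Q2=[]
t=35-36: P3@Q0 runs 1, rem=5, I/O yield, promote→Q0. Q0=[P1,P3] Q1=[P4] Q2=[]
t=36-37: P1@Q0 runs 1, rem=0, completes. Q0=[P3] Q1=[P4] Q2=[]
t=37-38: P3@Q0 runs 1, rem=4, I/O yield, promote→Q0. Q0=[P3] Q1=[P4] Q2=[]
t=38-39: P3@Q0 runs 1, rem=3, I/O yield, promote→Q0. Q0=[P3] Q1=[P4] Q2=[]
t=39-40: P3@Q0 runs 1, rem=2, I/O yield, promote→Q0. Q0=[P3] Q1=[P4] Q2=[]
t=40-41: P3@Q0 runs 1, rem=1, I/O yield, promote→Q0. Q0=[P3] Q1=[P4] Q2=[]
t=41-42: P3@Q0 runs 1, rem=0, completes. Q0=[] Q1=[P4] Q2=[]
t=42-46: P4@Q1 runs 4, rem=6, quantum used, demote→Q2. Q0=[] Q1=[] Q2=[P4]
t=46-52: P4@Q2 runs 6, rem=0, completes. Q0=[] Q1=[] Q2=[]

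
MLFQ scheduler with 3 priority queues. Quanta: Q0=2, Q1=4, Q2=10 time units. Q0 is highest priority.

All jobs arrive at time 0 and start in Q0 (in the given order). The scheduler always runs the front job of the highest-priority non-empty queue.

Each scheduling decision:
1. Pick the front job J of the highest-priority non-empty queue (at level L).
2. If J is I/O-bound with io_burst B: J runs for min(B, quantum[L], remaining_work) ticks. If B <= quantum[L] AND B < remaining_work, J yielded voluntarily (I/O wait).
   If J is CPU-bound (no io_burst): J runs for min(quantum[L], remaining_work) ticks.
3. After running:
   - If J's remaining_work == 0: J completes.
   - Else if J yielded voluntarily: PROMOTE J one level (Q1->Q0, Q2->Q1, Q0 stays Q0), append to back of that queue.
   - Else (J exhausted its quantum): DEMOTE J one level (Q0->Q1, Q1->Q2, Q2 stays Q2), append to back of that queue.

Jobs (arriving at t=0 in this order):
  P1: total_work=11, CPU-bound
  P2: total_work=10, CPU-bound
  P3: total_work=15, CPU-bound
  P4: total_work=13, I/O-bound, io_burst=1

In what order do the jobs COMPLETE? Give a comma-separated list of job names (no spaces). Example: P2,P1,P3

Answer: P4,P1,P2,P3

Derivation:
t=0-2: P1@Q0 runs 2, rem=9, quantum used, demote→Q1. Q0=[P2,P3,P4] Q1=[P1] Q2=[]
t=2-4: P2@Q0 runs 2, rem=8, quantum used, demote→Q1. Q0=[P3,P4] Q1=[P1,P2] Q2=[]
t=4-6: P3@Q0 runs 2, rem=13, quantum used, demote→Q1. Q0=[P4] Q1=[P1,P2,P3] Q2=[]
t=6-7: P4@Q0 runs 1, rem=12, I/O yield, promote→Q0. Q0=[P4] Q1=[P1,P2,P3] Q2=[]
t=7-8: P4@Q0 runs 1, rem=11, I/O yield, promote→Q0. Q0=[P4] Q1=[P1,P2,P3] Q2=[]
t=8-9: P4@Q0 runs 1, rem=10, I/O yield, promote→Q0. Q0=[P4] Q1=[P1,P2,P3] Q2=[]
t=9-10: P4@Q0 runs 1, rem=9, I/O yield, promote→Q0. Q0=[P4] Q1=[P1,P2,P3] Q2=[]
t=10-11: P4@Q0 runs 1, rem=8, I/O yield, promote→Q0. Q0=[P4] Q1=[P1,P2,P3] Q2=[]
t=11-12: P4@Q0 runs 1, rem=7, I/O yield, promote→Q0. Q0=[P4] Q1=[P1,P2,P3] Q2=[]
t=12-13: P4@Q0 runs 1, rem=6, I/O yield, promote→Q0. Q0=[P4] Q1=[P1,P2,P3] Q2=[]
t=13-14: P4@Q0 runs 1, rem=5, I/O yield, promote→Q0. Q0=[P4] Q1=[P1,P2,P3] Q2=[]
t=14-15: P4@Q0 runs 1, rem=4, I/O yield, promote→Q0. Q0=[P4] Q1=[P1,P2,P3] Q2=[]
t=15-16: P4@Q0 runs 1, rem=3, I/O yield, promote→Q0. Q0=[P4] Q1=[P1,P2,P3] Q2=[]
t=16-17: P4@Q0 runs 1, rem=2, I/O yield, promote→Q0. Q0=[P4] Q1=[P1,P2,P3] Q2=[]
t=17-18: P4@Q0 runs 1, rem=1, I/O yield, promote→Q0. Q0=[P4] Q1=[P1,P2,P3] Q2=[]
t=18-19: P4@Q0 runs 1, rem=0, completes. Q0=[] Q1=[P1,P2,P3] Q2=[]
t=19-23: P1@Q1 runs 4, rem=5, quantum used, demote→Q2. Q0=[] Q1=[P2,P3] Q2=[P1]
t=23-27: P2@Q1 runs 4, rem=4, quantum used, demote→Q2. Q0=[] Q1=[P3] Q2=[P1,P2]
t=27-31: P3@Q1 runs 4, rem=9, quantum used, demote→Q2. Q0=[] Q1=[] Q2=[P1,P2,P3]
t=31-36: P1@Q2 runs 5, rem=0, completes. Q0=[] Q1=[] Q2=[P2,P3]
t=36-40: P2@Q2 runs 4, rem=0, completes. Q0=[] Q1=[] Q2=[P3]
t=40-49: P3@Q2 runs 9, rem=0, completes. Q0=[] Q1=[] Q2=[]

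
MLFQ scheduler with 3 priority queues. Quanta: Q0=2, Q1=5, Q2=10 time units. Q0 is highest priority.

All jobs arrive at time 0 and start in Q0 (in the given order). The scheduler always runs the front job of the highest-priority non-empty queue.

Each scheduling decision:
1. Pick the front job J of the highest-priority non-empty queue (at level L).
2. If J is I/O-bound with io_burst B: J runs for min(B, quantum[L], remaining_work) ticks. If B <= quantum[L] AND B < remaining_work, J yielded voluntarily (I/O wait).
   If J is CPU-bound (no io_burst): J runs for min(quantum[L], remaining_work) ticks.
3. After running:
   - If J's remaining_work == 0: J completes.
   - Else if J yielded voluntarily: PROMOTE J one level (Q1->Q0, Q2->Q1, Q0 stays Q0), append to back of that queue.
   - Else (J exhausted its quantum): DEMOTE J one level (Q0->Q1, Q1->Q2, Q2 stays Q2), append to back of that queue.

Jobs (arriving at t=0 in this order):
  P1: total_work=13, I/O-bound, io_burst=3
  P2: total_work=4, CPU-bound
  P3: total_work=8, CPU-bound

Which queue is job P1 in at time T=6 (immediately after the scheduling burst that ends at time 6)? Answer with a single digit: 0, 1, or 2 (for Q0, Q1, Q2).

Answer: 1

Derivation:
t=0-2: P1@Q0 runs 2, rem=11, quantum used, demote→Q1. Q0=[P2,P3] Q1=[P1] Q2=[]
t=2-4: P2@Q0 runs 2, rem=2, quantum used, demote→Q1. Q0=[P3] Q1=[P1,P2] Q2=[]
t=4-6: P3@Q0 runs 2, rem=6, quantum used, demote→Q1. Q0=[] Q1=[P1,P2,P3] Q2=[]
t=6-9: P1@Q1 runs 3, rem=8, I/O yield, promote→Q0. Q0=[P1] Q1=[P2,P3] Q2=[]
t=9-11: P1@Q0 runs 2, rem=6, quantum used, demote→Q1. Q0=[] Q1=[P2,P3,P1] Q2=[]
t=11-13: P2@Q1 runs 2, rem=0, completes. Q0=[] Q1=[P3,P1] Q2=[]
t=13-18: P3@Q1 runs 5, rem=1, quantum used, demote→Q2. Q0=[] Q1=[P1] Q2=[P3]
t=18-21: P1@Q1 runs 3, rem=3, I/O yield, promote→Q0. Q0=[P1] Q1=[] Q2=[P3]
t=21-23: P1@Q0 runs 2, rem=1, quantum used, demote→Q1. Q0=[] Q1=[P1] Q2=[P3]
t=23-24: P1@Q1 runs 1, rem=0, completes. Q0=[] Q1=[] Q2=[P3]
t=24-25: P3@Q2 runs 1, rem=0, completes. Q0=[] Q1=[] Q2=[]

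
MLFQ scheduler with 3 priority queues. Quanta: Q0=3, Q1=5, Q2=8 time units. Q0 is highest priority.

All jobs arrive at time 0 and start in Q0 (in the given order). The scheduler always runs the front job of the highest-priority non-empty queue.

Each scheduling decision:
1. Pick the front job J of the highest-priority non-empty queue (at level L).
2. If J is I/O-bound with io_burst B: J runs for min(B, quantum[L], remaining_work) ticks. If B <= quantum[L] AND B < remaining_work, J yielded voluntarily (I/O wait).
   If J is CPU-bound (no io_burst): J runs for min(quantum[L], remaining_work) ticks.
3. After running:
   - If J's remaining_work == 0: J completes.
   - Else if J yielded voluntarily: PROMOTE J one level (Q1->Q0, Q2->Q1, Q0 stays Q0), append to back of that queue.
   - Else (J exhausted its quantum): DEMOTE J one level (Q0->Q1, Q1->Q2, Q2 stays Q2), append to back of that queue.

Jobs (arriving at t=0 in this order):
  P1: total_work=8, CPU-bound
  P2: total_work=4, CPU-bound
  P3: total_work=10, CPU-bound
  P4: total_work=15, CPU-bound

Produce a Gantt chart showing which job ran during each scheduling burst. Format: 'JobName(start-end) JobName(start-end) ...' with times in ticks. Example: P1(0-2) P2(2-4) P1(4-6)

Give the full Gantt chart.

t=0-3: P1@Q0 runs 3, rem=5, quantum used, demote→Q1. Q0=[P2,P3,P4] Q1=[P1] Q2=[]
t=3-6: P2@Q0 runs 3, rem=1, quantum used, demote→Q1. Q0=[P3,P4] Q1=[P1,P2] Q2=[]
t=6-9: P3@Q0 runs 3, rem=7, quantum used, demote→Q1. Q0=[P4] Q1=[P1,P2,P3] Q2=[]
t=9-12: P4@Q0 runs 3, rem=12, quantum used, demote→Q1. Q0=[] Q1=[P1,P2,P3,P4] Q2=[]
t=12-17: P1@Q1 runs 5, rem=0, completes. Q0=[] Q1=[P2,P3,P4] Q2=[]
t=17-18: P2@Q1 runs 1, rem=0, completes. Q0=[] Q1=[P3,P4] Q2=[]
t=18-23: P3@Q1 runs 5, rem=2, quantum used, demote→Q2. Q0=[] Q1=[P4] Q2=[P3]
t=23-28: P4@Q1 runs 5, rem=7, quantum used, demote→Q2. Q0=[] Q1=[] Q2=[P3,P4]
t=28-30: P3@Q2 runs 2, rem=0, completes. Q0=[] Q1=[] Q2=[P4]
t=30-37: P4@Q2 runs 7, rem=0, completes. Q0=[] Q1=[] Q2=[]

Answer: P1(0-3) P2(3-6) P3(6-9) P4(9-12) P1(12-17) P2(17-18) P3(18-23) P4(23-28) P3(28-30) P4(30-37)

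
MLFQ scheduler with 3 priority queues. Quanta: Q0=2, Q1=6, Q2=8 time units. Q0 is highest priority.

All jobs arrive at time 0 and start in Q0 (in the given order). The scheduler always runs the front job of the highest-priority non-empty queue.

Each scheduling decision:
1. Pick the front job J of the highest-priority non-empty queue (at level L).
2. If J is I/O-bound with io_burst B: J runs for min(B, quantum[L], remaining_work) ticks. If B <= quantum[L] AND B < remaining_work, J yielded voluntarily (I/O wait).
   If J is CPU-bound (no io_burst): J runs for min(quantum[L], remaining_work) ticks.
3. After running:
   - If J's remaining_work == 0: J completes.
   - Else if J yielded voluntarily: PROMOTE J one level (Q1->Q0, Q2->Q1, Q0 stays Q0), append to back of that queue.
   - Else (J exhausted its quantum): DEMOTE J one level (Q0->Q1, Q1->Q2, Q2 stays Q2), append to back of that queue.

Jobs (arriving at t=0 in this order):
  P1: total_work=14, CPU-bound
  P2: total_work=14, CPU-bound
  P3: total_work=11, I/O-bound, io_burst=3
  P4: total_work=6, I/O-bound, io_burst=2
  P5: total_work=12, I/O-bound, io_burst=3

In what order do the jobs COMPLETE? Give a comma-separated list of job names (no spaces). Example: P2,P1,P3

t=0-2: P1@Q0 runs 2, rem=12, quantum used, demote→Q1. Q0=[P2,P3,P4,P5] Q1=[P1] Q2=[]
t=2-4: P2@Q0 runs 2, rem=12, quantum used, demote→Q1. Q0=[P3,P4,P5] Q1=[P1,P2] Q2=[]
t=4-6: P3@Q0 runs 2, rem=9, quantum used, demote→Q1. Q0=[P4,P5] Q1=[P1,P2,P3] Q2=[]
t=6-8: P4@Q0 runs 2, rem=4, I/O yield, promote→Q0. Q0=[P5,P4] Q1=[P1,P2,P3] Q2=[]
t=8-10: P5@Q0 runs 2, rem=10, quantum used, demote→Q1. Q0=[P4] Q1=[P1,P2,P3,P5] Q2=[]
t=10-12: P4@Q0 runs 2, rem=2, I/O yield, promote→Q0. Q0=[P4] Q1=[P1,P2,P3,P5] Q2=[]
t=12-14: P4@Q0 runs 2, rem=0, completes. Q0=[] Q1=[P1,P2,P3,P5] Q2=[]
t=14-20: P1@Q1 runs 6, rem=6, quantum used, demote→Q2. Q0=[] Q1=[P2,P3,P5] Q2=[P1]
t=20-26: P2@Q1 runs 6, rem=6, quantum used, demote→Q2. Q0=[] Q1=[P3,P5] Q2=[P1,P2]
t=26-29: P3@Q1 runs 3, rem=6, I/O yield, promote→Q0. Q0=[P3] Q1=[P5] Q2=[P1,P2]
t=29-31: P3@Q0 runs 2, rem=4, quantum used, demote→Q1. Q0=[] Q1=[P5,P3] Q2=[P1,P2]
t=31-34: P5@Q1 runs 3, rem=7, I/O yield, promote→Q0. Q0=[P5] Q1=[P3] Q2=[P1,P2]
t=34-36: P5@Q0 runs 2, rem=5, quantum used, demote→Q1. Q0=[] Q1=[P3,P5] Q2=[P1,P2]
t=36-39: P3@Q1 runs 3, rem=1, I/O yield, promote→Q0. Q0=[P3] Q1=[P5] Q2=[P1,P2]
t=39-40: P3@Q0 runs 1, rem=0, completes. Q0=[] Q1=[P5] Q2=[P1,P2]
t=40-43: P5@Q1 runs 3, rem=2, I/O yield, promote→Q0. Q0=[P5] Q1=[] Q2=[P1,P2]
t=43-45: P5@Q0 runs 2, rem=0, completes. Q0=[] Q1=[] Q2=[P1,P2]
t=45-51: P1@Q2 runs 6, rem=0, completes. Q0=[] Q1=[] Q2=[P2]
t=51-57: P2@Q2 runs 6, rem=0, completes. Q0=[] Q1=[] Q2=[]

Answer: P4,P3,P5,P1,P2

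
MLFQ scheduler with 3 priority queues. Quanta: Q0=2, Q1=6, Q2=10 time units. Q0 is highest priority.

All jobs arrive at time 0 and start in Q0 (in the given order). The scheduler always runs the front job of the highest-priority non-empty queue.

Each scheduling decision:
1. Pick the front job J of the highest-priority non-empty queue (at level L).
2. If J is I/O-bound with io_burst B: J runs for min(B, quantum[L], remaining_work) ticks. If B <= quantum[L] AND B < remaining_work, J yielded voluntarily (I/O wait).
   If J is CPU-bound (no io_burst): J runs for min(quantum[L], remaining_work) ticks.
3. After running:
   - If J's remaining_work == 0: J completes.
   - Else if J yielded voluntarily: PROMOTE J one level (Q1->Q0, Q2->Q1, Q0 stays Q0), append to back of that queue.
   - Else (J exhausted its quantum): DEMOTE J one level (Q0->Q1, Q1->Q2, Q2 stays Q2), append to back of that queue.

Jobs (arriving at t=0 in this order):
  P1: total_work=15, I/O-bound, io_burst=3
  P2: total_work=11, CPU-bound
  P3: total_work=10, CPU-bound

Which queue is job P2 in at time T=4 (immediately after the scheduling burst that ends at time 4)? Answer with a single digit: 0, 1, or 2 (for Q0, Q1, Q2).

Answer: 1

Derivation:
t=0-2: P1@Q0 runs 2, rem=13, quantum used, demote→Q1. Q0=[P2,P3] Q1=[P1] Q2=[]
t=2-4: P2@Q0 runs 2, rem=9, quantum used, demote→Q1. Q0=[P3] Q1=[P1,P2] Q2=[]
t=4-6: P3@Q0 runs 2, rem=8, quantum used, demote→Q1. Q0=[] Q1=[P1,P2,P3] Q2=[]
t=6-9: P1@Q1 runs 3, rem=10, I/O yield, promote→Q0. Q0=[P1] Q1=[P2,P3] Q2=[]
t=9-11: P1@Q0 runs 2, rem=8, quantum used, demote→Q1. Q0=[] Q1=[P2,P3,P1] Q2=[]
t=11-17: P2@Q1 runs 6, rem=3, quantum used, demote→Q2. Q0=[] Q1=[P3,P1] Q2=[P2]
t=17-23: P3@Q1 runs 6, rem=2, quantum used, demote→Q2. Q0=[] Q1=[P1] Q2=[P2,P3]
t=23-26: P1@Q1 runs 3, rem=5, I/O yield, promote→Q0. Q0=[P1] Q1=[] Q2=[P2,P3]
t=26-28: P1@Q0 runs 2, rem=3, quantum used, demote→Q1. Q0=[] Q1=[P1] Q2=[P2,P3]
t=28-31: P1@Q1 runs 3, rem=0, completes. Q0=[] Q1=[] Q2=[P2,P3]
t=31-34: P2@Q2 runs 3, rem=0, completes. Q0=[] Q1=[] Q2=[P3]
t=34-36: P3@Q2 runs 2, rem=0, completes. Q0=[] Q1=[] Q2=[]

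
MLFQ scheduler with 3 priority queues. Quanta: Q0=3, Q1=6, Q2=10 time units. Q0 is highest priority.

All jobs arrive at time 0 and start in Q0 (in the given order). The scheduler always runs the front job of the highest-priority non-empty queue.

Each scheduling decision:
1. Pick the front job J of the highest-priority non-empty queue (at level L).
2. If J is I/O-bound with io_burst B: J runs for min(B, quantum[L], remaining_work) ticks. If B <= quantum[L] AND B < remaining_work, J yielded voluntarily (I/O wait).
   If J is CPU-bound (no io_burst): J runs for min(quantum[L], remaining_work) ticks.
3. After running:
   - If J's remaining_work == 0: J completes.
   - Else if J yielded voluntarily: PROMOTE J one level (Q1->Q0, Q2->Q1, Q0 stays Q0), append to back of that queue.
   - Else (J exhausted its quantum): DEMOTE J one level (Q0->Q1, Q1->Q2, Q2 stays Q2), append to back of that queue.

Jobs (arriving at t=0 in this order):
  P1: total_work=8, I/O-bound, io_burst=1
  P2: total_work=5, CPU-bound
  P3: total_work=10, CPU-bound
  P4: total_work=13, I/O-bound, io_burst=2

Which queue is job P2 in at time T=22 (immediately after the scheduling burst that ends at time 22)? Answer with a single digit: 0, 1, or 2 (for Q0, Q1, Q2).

Answer: 1

Derivation:
t=0-1: P1@Q0 runs 1, rem=7, I/O yield, promote→Q0. Q0=[P2,P3,P4,P1] Q1=[] Q2=[]
t=1-4: P2@Q0 runs 3, rem=2, quantum used, demote→Q1. Q0=[P3,P4,P1] Q1=[P2] Q2=[]
t=4-7: P3@Q0 runs 3, rem=7, quantum used, demote→Q1. Q0=[P4,P1] Q1=[P2,P3] Q2=[]
t=7-9: P4@Q0 runs 2, rem=11, I/O yield, promote→Q0. Q0=[P1,P4] Q1=[P2,P3] Q2=[]
t=9-10: P1@Q0 runs 1, rem=6, I/O yield, promote→Q0. Q0=[P4,P1] Q1=[P2,P3] Q2=[]
t=10-12: P4@Q0 runs 2, rem=9, I/O yield, promote→Q0. Q0=[P1,P4] Q1=[P2,P3] Q2=[]
t=12-13: P1@Q0 runs 1, rem=5, I/O yield, promote→Q0. Q0=[P4,P1] Q1=[P2,P3] Q2=[]
t=13-15: P4@Q0 runs 2, rem=7, I/O yield, promote→Q0. Q0=[P1,P4] Q1=[P2,P3] Q2=[]
t=15-16: P1@Q0 runs 1, rem=4, I/O yield, promote→Q0. Q0=[P4,P1] Q1=[P2,P3] Q2=[]
t=16-18: P4@Q0 runs 2, rem=5, I/O yield, promote→Q0. Q0=[P1,P4] Q1=[P2,P3] Q2=[]
t=18-19: P1@Q0 runs 1, rem=3, I/O yield, promote→Q0. Q0=[P4,P1] Q1=[P2,P3] Q2=[]
t=19-21: P4@Q0 runs 2, rem=3, I/O yield, promote→Q0. Q0=[P1,P4] Q1=[P2,P3] Q2=[]
t=21-22: P1@Q0 runs 1, rem=2, I/O yield, promote→Q0. Q0=[P4,P1] Q1=[P2,P3] Q2=[]
t=22-24: P4@Q0 runs 2, rem=1, I/O yield, promote→Q0. Q0=[P1,P4] Q1=[P2,P3] Q2=[]
t=24-25: P1@Q0 runs 1, rem=1, I/O yield, promote→Q0. Q0=[P4,P1] Q1=[P2,P3] Q2=[]
t=25-26: P4@Q0 runs 1, rem=0, completes. Q0=[P1] Q1=[P2,P3] Q2=[]
t=26-27: P1@Q0 runs 1, rem=0, completes. Q0=[] Q1=[P2,P3] Q2=[]
t=27-29: P2@Q1 runs 2, rem=0, completes. Q0=[] Q1=[P3] Q2=[]
t=29-35: P3@Q1 runs 6, rem=1, quantum used, demote→Q2. Q0=[] Q1=[] Q2=[P3]
t=35-36: P3@Q2 runs 1, rem=0, completes. Q0=[] Q1=[] Q2=[]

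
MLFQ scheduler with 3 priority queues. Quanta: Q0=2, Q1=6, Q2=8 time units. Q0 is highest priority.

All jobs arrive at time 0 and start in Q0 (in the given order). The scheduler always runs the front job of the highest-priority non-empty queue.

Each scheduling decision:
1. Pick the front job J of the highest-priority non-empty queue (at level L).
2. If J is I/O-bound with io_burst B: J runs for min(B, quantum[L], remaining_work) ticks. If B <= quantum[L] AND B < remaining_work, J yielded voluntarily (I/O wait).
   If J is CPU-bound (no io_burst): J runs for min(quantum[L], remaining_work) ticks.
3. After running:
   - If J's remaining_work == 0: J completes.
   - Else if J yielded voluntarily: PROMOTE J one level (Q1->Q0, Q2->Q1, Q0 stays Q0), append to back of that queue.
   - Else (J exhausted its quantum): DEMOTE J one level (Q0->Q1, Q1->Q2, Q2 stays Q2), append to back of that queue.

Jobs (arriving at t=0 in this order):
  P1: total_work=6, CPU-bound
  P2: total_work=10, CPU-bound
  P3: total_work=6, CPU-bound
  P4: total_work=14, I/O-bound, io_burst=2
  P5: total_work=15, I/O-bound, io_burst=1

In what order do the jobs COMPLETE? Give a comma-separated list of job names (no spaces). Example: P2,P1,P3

Answer: P4,P5,P1,P3,P2

Derivation:
t=0-2: P1@Q0 runs 2, rem=4, quantum used, demote→Q1. Q0=[P2,P3,P4,P5] Q1=[P1] Q2=[]
t=2-4: P2@Q0 runs 2, rem=8, quantum used, demote→Q1. Q0=[P3,P4,P5] Q1=[P1,P2] Q2=[]
t=4-6: P3@Q0 runs 2, rem=4, quantum used, demote→Q1. Q0=[P4,P5] Q1=[P1,P2,P3] Q2=[]
t=6-8: P4@Q0 runs 2, rem=12, I/O yield, promote→Q0. Q0=[P5,P4] Q1=[P1,P2,P3] Q2=[]
t=8-9: P5@Q0 runs 1, rem=14, I/O yield, promote→Q0. Q0=[P4,P5] Q1=[P1,P2,P3] Q2=[]
t=9-11: P4@Q0 runs 2, rem=10, I/O yield, promote→Q0. Q0=[P5,P4] Q1=[P1,P2,P3] Q2=[]
t=11-12: P5@Q0 runs 1, rem=13, I/O yield, promote→Q0. Q0=[P4,P5] Q1=[P1,P2,P3] Q2=[]
t=12-14: P4@Q0 runs 2, rem=8, I/O yield, promote→Q0. Q0=[P5,P4] Q1=[P1,P2,P3] Q2=[]
t=14-15: P5@Q0 runs 1, rem=12, I/O yield, promote→Q0. Q0=[P4,P5] Q1=[P1,P2,P3] Q2=[]
t=15-17: P4@Q0 runs 2, rem=6, I/O yield, promote→Q0. Q0=[P5,P4] Q1=[P1,P2,P3] Q2=[]
t=17-18: P5@Q0 runs 1, rem=11, I/O yield, promote→Q0. Q0=[P4,P5] Q1=[P1,P2,P3] Q2=[]
t=18-20: P4@Q0 runs 2, rem=4, I/O yield, promote→Q0. Q0=[P5,P4] Q1=[P1,P2,P3] Q2=[]
t=20-21: P5@Q0 runs 1, rem=10, I/O yield, promote→Q0. Q0=[P4,P5] Q1=[P1,P2,P3] Q2=[]
t=21-23: P4@Q0 runs 2, rem=2, I/O yield, promote→Q0. Q0=[P5,P4] Q1=[P1,P2,P3] Q2=[]
t=23-24: P5@Q0 runs 1, rem=9, I/O yield, promote→Q0. Q0=[P4,P5] Q1=[P1,P2,P3] Q2=[]
t=24-26: P4@Q0 runs 2, rem=0, completes. Q0=[P5] Q1=[P1,P2,P3] Q2=[]
t=26-27: P5@Q0 runs 1, rem=8, I/O yield, promote→Q0. Q0=[P5] Q1=[P1,P2,P3] Q2=[]
t=27-28: P5@Q0 runs 1, rem=7, I/O yield, promote→Q0. Q0=[P5] Q1=[P1,P2,P3] Q2=[]
t=28-29: P5@Q0 runs 1, rem=6, I/O yield, promote→Q0. Q0=[P5] Q1=[P1,P2,P3] Q2=[]
t=29-30: P5@Q0 runs 1, rem=5, I/O yield, promote→Q0. Q0=[P5] Q1=[P1,P2,P3] Q2=[]
t=30-31: P5@Q0 runs 1, rem=4, I/O yield, promote→Q0. Q0=[P5] Q1=[P1,P2,P3] Q2=[]
t=31-32: P5@Q0 runs 1, rem=3, I/O yield, promote→Q0. Q0=[P5] Q1=[P1,P2,P3] Q2=[]
t=32-33: P5@Q0 runs 1, rem=2, I/O yield, promote→Q0. Q0=[P5] Q1=[P1,P2,P3] Q2=[]
t=33-34: P5@Q0 runs 1, rem=1, I/O yield, promote→Q0. Q0=[P5] Q1=[P1,P2,P3] Q2=[]
t=34-35: P5@Q0 runs 1, rem=0, completes. Q0=[] Q1=[P1,P2,P3] Q2=[]
t=35-39: P1@Q1 runs 4, rem=0, completes. Q0=[] Q1=[P2,P3] Q2=[]
t=39-45: P2@Q1 runs 6, rem=2, quantum used, demote→Q2. Q0=[] Q1=[P3] Q2=[P2]
t=45-49: P3@Q1 runs 4, rem=0, completes. Q0=[] Q1=[] Q2=[P2]
t=49-51: P2@Q2 runs 2, rem=0, completes. Q0=[] Q1=[] Q2=[]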